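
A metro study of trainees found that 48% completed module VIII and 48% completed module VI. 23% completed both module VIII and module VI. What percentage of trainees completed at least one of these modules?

Apply inclusion-exclusion:
P(union) = 48 + 48 − 23 = 73%

73%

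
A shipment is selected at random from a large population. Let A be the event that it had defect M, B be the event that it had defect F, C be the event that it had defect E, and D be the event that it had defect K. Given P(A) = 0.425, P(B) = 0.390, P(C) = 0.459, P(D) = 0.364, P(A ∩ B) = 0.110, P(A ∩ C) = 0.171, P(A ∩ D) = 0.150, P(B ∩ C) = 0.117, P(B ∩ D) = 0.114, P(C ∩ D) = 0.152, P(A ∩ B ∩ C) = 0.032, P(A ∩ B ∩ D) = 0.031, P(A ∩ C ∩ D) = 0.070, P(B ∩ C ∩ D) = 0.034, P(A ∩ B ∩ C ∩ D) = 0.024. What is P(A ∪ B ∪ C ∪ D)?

Inclusion–exclusion gives
P(A ∪ B ∪ C ∪ D) = 0.425 + 0.390 + 0.459 + 0.364 − 0.110 − 0.171 − 0.150 − 0.117 − 0.114 − 0.152 + 0.032 + 0.031 + 0.070 + 0.034 − 0.024 = 0.967

0.967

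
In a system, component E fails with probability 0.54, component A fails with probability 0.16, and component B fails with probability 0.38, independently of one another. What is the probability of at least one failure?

0.760432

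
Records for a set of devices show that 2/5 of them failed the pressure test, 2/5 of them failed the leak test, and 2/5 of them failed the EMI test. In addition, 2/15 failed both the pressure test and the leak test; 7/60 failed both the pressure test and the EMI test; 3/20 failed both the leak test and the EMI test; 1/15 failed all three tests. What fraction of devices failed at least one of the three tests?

13/15

Apply inclusion-exclusion:
P(≥1) = 2/5 + 2/5 + 2/5 − 2/15 − 7/60 − 3/20 + 1/15 = 13/15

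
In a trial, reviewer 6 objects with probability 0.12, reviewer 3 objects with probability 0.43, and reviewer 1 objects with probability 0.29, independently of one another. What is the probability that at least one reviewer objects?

0.643864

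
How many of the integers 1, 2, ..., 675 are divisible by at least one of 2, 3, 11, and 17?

483

By inclusion-exclusion,
337 + 225 + 61 + 39 − 112 − 30 − 19 − 20 − 13 − 3 + 10 + 6 + 1 + 1 − 0 = 483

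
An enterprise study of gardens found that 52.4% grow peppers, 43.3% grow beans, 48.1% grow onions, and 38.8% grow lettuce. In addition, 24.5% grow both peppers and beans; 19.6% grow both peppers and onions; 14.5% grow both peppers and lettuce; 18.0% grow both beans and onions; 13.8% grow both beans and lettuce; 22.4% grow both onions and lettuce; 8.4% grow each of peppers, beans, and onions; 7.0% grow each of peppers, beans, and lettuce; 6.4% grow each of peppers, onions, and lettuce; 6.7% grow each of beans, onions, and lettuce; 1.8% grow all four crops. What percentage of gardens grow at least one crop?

P(union) = 52.4 + 43.3 + 48.1 + 38.8 − 24.5 − 19.6 − 14.5 − 18.0 − 13.8 − 22.4 + 8.4 + 7.0 + 6.4 + 6.7 − 1.8 = 96.5%

96.5%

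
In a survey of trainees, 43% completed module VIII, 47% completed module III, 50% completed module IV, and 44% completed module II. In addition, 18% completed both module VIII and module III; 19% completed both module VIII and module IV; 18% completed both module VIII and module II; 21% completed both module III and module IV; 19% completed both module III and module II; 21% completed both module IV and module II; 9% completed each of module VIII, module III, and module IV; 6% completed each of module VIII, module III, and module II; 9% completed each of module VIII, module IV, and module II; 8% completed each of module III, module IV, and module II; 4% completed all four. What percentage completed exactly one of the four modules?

Using the inclusion–exclusion count for exactly one event:
P(exactly one) = 43 + 47 + 50 + 44 − 2·18 − 2·19 − 2·18 − 2·21 − 2·19 − 2·21 + 3·9 + 3·6 + 3·9 + 3·8 − 4·4 = 32%

32%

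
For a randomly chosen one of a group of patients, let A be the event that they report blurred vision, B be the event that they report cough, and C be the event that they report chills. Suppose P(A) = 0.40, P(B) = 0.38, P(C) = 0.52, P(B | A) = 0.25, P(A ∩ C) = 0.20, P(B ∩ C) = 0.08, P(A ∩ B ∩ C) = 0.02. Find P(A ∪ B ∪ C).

0.94

P(A ∩ B) = P(A)·P(B|A) = 0.40 × 0.25 = 0.10
By inclusion–exclusion:
P(A ∪ B ∪ C) = 0.40 + 0.38 + 0.52 − 0.10 − 0.20 − 0.08 + 0.02 = 0.94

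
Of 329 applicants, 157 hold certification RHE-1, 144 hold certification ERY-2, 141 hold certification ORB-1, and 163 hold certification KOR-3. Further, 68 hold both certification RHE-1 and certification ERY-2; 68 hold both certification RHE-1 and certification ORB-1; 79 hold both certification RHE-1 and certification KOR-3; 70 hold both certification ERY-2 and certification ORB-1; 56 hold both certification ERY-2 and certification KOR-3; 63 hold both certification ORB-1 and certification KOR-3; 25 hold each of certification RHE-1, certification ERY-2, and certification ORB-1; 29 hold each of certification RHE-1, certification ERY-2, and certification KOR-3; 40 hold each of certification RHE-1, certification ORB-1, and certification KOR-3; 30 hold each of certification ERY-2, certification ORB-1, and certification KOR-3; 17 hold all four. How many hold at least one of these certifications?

308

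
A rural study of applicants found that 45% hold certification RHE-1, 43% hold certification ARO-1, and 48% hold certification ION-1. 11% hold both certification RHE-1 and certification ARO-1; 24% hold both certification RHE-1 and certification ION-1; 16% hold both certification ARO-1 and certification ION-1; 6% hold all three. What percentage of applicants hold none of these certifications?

By inclusion-exclusion,
P(at least one) = 45 + 43 + 48 − 11 − 24 − 16 + 6 = 91%
P(none) = 100% − 91% = 9%

9%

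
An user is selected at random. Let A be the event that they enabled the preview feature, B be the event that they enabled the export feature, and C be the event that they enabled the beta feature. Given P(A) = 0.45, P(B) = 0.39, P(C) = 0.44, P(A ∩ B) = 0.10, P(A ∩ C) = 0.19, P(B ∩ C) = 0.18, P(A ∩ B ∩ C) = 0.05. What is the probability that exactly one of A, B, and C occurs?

0.49

P(exactly one) = 0.45 + 0.39 + 0.44 − 2·0.10 − 2·0.19 − 2·0.18 + 3·0.05 = 0.49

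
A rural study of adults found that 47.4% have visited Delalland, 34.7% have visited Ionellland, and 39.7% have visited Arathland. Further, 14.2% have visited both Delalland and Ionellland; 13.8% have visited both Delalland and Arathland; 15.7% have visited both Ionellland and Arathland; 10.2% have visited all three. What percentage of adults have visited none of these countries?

11.7%

P(at least one) = 47.4 + 34.7 + 39.7 − 14.2 − 13.8 − 15.7 + 10.2 = 88.3%
P(none) = 100% − 88.3% = 11.7%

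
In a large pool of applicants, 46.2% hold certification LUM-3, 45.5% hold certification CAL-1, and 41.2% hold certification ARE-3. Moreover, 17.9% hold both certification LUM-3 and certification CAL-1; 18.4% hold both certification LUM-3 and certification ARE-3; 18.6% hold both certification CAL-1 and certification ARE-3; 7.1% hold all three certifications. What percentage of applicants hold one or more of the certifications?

P(union) = 46.2 + 45.5 + 41.2 − 17.9 − 18.4 − 18.6 + 7.1 = 85.1%

85.1%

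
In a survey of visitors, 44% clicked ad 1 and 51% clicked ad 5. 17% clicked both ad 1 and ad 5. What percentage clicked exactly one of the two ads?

P(exactly one) = 44 + 51 − 2·17 = 61%

61%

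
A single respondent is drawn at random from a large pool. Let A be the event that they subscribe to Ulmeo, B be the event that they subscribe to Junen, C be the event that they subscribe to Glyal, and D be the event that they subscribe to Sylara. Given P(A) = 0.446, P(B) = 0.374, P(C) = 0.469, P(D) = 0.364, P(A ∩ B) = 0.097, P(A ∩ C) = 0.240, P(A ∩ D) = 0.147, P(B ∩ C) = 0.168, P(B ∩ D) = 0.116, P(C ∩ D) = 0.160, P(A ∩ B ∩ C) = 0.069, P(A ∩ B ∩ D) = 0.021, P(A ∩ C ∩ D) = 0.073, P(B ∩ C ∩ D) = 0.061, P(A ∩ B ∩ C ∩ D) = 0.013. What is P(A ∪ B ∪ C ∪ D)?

By inclusion–exclusion:
P(A ∪ B ∪ C ∪ D) = 0.446 + 0.374 + 0.469 + 0.364 − 0.097 − 0.240 − 0.147 − 0.168 − 0.116 − 0.160 + 0.069 + 0.021 + 0.073 + 0.061 − 0.013 = 0.936

0.936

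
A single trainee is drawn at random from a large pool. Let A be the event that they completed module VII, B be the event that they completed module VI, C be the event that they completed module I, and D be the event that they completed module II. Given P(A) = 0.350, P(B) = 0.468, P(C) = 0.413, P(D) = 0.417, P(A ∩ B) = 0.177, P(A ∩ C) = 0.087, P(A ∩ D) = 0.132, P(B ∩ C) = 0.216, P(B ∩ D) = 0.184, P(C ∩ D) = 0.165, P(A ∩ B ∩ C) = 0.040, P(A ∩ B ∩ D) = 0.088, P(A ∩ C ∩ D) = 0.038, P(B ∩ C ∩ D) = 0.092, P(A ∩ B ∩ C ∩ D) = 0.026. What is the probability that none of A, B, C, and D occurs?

0.081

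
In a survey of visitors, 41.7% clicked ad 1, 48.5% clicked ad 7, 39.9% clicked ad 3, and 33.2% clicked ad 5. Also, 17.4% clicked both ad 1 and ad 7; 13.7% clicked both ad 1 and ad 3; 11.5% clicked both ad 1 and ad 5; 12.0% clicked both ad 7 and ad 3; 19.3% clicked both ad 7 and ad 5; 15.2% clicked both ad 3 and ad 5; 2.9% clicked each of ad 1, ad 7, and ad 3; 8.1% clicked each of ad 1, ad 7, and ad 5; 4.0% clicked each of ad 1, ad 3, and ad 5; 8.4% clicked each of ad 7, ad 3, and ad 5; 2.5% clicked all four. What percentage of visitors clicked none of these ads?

4.9%

P(union) = 41.7 + 48.5 + 39.9 + 33.2 − 17.4 − 13.7 − 11.5 − 12.0 − 19.3 − 15.2 + 2.9 + 8.1 + 4.0 + 8.4 − 2.5 = 95.1%
P(none) = 100% − 95.1% = 4.9%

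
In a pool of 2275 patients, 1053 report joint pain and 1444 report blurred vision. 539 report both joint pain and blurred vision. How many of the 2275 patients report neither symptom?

|union| = 1053 + 1444 − 539 = 1958
None: 2275 − 1958 = 317

317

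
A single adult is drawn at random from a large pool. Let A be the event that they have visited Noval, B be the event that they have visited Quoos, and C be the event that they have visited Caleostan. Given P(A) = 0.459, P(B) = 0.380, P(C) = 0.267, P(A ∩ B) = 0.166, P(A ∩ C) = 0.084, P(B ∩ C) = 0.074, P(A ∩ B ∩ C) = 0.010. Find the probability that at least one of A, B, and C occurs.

0.792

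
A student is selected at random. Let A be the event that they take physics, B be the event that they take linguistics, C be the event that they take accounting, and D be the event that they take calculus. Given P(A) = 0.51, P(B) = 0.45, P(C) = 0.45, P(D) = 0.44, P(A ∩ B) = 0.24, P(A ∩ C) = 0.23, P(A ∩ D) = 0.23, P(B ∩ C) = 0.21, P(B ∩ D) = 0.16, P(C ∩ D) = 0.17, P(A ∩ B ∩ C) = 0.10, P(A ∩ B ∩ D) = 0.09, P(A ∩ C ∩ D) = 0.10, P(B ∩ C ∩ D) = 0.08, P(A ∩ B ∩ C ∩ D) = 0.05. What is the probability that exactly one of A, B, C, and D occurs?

0.28

By inclusion–exclusion (exactly-one form):
P(exactly one) = 0.51 + 0.45 + 0.45 + 0.44 − 2·0.24 − 2·0.23 − 2·0.23 − 2·0.21 − 2·0.16 − 2·0.17 + 3·0.10 + 3·0.09 + 3·0.10 + 3·0.08 − 4·0.05 = 0.28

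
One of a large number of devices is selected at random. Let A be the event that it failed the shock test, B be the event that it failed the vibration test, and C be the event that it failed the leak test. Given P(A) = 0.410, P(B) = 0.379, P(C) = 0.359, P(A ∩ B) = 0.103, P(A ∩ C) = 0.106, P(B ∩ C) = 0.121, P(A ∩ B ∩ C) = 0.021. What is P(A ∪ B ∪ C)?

Inclusion–exclusion gives
P(A ∪ B ∪ C) = 0.410 + 0.379 + 0.359 − 0.103 − 0.106 − 0.121 + 0.021 = 0.839

0.839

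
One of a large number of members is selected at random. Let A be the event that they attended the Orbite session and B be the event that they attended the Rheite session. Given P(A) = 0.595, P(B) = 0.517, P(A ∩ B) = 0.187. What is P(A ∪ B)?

Apply inclusion-exclusion:
P(A ∪ B) = 0.595 + 0.517 − 0.187 = 0.925

0.925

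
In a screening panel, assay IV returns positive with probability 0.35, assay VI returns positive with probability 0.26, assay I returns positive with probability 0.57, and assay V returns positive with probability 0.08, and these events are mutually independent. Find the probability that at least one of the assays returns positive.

Since the events are independent, P(none) is the product of the individual non-occurrence probabilities.
P(none) = (1 − 0.35) × (1 − 0.26) × (1 − 0.57) × (1 − 0.08) = 0.65 × 0.74 × 0.43 × 0.92 = 0.1902836
P(at least one) = 1 − 0.1902836 = 0.8097164

0.8097164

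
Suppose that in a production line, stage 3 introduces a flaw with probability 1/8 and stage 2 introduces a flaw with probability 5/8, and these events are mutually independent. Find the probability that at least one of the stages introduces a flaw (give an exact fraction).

43/64

P(none) = (1 − 1/8) × (1 − 5/8) = 7/8 × 3/8 = 21/64
P(at least one) = 1 − 21/64 = 43/64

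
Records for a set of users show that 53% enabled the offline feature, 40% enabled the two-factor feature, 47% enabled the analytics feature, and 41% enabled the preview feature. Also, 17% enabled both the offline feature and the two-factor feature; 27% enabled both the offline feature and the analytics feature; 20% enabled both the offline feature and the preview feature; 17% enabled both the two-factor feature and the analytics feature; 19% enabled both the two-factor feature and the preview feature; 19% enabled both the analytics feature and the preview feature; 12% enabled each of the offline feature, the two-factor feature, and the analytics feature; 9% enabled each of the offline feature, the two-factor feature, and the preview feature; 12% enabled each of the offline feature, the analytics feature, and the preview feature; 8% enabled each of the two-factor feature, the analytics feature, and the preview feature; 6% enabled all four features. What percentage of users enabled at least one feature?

Apply inclusion-exclusion:
P(≥1) = 53 + 40 + 47 + 41 − 17 − 27 − 20 − 17 − 19 − 19 + 12 + 9 + 12 + 8 − 6 = 97%

97%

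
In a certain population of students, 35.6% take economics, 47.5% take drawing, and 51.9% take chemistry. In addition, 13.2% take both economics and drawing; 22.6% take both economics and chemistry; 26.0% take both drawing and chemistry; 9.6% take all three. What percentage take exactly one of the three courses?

40.2%

P(exactly one) = 35.6 + 47.5 + 51.9 − 2·13.2 − 2·22.6 − 2·26.0 + 3·9.6 = 40.2%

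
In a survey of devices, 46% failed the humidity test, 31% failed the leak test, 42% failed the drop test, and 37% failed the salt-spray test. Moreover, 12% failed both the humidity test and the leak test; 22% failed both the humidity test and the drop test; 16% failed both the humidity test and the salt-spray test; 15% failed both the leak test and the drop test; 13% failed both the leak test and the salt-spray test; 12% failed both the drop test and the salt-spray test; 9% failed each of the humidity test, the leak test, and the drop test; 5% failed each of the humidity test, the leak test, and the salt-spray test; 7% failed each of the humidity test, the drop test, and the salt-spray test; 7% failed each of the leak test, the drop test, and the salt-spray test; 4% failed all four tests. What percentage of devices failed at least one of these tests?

P(union) = 46 + 31 + 42 + 37 − 12 − 22 − 16 − 15 − 13 − 12 + 9 + 5 + 7 + 7 − 4 = 90%

90%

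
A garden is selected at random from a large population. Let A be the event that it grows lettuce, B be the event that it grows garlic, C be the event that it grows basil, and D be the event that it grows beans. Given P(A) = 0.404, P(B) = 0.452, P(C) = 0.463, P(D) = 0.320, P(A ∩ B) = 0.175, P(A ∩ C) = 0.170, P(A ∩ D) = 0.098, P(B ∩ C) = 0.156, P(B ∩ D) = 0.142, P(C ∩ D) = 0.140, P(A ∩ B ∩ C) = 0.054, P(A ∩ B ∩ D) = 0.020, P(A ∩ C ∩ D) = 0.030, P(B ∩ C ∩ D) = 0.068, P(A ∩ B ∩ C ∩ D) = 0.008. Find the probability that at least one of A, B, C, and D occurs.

0.922

By inclusion-exclusion,
P(A ∪ B ∪ C ∪ D) = 0.404 + 0.452 + 0.463 + 0.320 − 0.175 − 0.170 − 0.098 − 0.156 − 0.142 − 0.140 + 0.054 + 0.020 + 0.030 + 0.068 − 0.008 = 0.922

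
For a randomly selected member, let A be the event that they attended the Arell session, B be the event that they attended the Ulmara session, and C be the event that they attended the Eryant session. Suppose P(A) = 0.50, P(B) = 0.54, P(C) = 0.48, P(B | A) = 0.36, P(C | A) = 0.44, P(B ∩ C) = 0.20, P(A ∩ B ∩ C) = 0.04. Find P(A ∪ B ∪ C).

0.96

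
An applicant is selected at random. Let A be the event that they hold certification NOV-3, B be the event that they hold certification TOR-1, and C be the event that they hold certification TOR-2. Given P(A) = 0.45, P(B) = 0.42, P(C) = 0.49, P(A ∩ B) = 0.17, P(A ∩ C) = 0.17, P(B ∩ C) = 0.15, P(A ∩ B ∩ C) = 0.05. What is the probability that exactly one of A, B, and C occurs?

By inclusion–exclusion (exactly-one form):
P(exactly one) = 0.45 + 0.42 + 0.49 − 2·0.17 − 2·0.17 − 2·0.15 + 3·0.05 = 0.53

0.53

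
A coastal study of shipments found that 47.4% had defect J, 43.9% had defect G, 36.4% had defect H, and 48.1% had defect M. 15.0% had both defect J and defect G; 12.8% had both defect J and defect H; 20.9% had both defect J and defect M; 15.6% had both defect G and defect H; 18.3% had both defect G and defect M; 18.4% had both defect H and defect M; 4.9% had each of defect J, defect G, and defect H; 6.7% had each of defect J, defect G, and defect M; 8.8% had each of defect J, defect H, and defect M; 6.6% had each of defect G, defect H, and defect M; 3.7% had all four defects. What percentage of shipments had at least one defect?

98.1%

P(at least one) = 47.4 + 43.9 + 36.4 + 48.1 − 15.0 − 12.8 − 20.9 − 15.6 − 18.3 − 18.4 + 4.9 + 6.7 + 8.8 + 6.6 − 3.7 = 98.1%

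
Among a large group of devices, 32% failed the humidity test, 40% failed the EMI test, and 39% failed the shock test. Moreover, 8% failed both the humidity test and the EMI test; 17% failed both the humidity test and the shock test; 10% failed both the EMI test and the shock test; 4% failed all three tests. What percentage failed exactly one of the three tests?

53%

Using the inclusion–exclusion count for exactly one event:
P(exactly one) = 32 + 40 + 39 − 2·8 − 2·17 − 2·10 + 3·4 = 53%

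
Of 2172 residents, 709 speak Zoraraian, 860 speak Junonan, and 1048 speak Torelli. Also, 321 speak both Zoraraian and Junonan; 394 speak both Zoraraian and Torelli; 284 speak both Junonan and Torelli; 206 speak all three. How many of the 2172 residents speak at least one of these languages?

By inclusion–exclusion:
N(≥1) = 709 + 860 + 1048 − 321 − 394 − 284 + 206 = 1824

1824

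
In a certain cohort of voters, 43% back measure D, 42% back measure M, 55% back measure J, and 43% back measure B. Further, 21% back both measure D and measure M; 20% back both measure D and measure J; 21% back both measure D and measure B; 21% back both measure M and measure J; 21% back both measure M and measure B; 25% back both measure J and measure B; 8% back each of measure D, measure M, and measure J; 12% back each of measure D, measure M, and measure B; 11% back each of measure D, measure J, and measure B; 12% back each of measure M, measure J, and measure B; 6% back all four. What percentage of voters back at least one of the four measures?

91%

Apply inclusion-exclusion:
P(≥1) = 43 + 42 + 55 + 43 − 21 − 20 − 21 − 21 − 21 − 25 + 8 + 12 + 11 + 12 − 6 = 91%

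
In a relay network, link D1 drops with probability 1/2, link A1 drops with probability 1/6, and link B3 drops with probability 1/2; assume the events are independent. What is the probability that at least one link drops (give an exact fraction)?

Since the events are independent, P(none) is the product of the individual non-occurrence probabilities.
P(none) = (1 − 1/2) × (1 − 1/6) × (1 − 1/2) = 1/2 × 5/6 × 1/2 = 5/24
P(at least one) = 1 − 5/24 = 19/24

19/24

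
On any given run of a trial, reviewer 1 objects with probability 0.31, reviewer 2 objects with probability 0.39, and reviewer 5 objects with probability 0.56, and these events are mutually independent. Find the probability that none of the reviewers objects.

P(none) = (1 − 0.31) × (1 − 0.39) × (1 − 0.56) = 0.69 × 0.61 × 0.44 = 0.185196

0.185196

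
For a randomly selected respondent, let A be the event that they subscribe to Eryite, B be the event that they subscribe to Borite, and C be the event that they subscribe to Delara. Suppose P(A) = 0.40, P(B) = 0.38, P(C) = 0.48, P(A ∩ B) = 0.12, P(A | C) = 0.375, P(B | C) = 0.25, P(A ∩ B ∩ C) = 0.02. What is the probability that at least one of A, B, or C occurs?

0.86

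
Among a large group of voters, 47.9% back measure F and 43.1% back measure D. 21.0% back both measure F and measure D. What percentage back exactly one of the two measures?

49.0%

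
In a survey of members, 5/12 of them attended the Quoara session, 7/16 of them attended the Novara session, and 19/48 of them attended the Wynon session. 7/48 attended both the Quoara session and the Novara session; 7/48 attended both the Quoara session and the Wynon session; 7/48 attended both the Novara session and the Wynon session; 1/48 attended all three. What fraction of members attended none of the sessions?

Using inclusion–exclusion:
P(union) = 5/12 + 7/16 + 19/48 − 7/48 − 7/48 − 7/48 + 1/48 = 5/6
P(none) = 1 − 5/6 = 1/6

1/6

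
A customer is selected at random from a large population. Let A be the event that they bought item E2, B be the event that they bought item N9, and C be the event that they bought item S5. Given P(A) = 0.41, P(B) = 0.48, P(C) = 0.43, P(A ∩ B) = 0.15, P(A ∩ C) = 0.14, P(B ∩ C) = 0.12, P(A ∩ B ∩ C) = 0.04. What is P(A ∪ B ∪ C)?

0.95

Using inclusion–exclusion:
P(A ∪ B ∪ C) = 0.41 + 0.48 + 0.43 − 0.15 − 0.14 − 0.12 + 0.04 = 0.95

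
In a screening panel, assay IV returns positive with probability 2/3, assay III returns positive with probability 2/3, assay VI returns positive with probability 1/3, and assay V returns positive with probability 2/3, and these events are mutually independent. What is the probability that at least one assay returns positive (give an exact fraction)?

79/81

P(none) = (1 − 2/3) × (1 − 2/3) × (1 − 1/3) × (1 − 2/3) = 1/3 × 1/3 × 2/3 × 1/3 = 2/81
P(at least one) = 1 − 2/81 = 79/81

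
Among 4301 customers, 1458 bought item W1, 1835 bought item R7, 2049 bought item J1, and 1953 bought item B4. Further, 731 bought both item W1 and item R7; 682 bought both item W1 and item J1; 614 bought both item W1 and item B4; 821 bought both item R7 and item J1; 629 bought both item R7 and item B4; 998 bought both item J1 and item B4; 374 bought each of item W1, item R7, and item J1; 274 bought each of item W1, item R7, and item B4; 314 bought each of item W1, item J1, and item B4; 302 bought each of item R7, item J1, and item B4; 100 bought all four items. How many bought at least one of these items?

3984

By inclusion-exclusion,
N(≥1) = 1458 + 1835 + 2049 + 1953 − 731 − 682 − 614 − 821 − 629 − 998 + 374 + 274 + 314 + 302 − 100 = 3984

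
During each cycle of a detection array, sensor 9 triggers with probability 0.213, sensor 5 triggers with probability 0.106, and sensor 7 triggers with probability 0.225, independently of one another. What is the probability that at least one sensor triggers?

Since the events are independent, P(none) is the product of the individual non-occurrence probabilities.
P(none) = (1 − 0.213) × (1 − 0.106) × (1 − 0.225) = 0.787 × 0.894 × 0.775 = 0.54527295
P(at least one) = 1 − 0.54527295 = 0.45472705

0.45472705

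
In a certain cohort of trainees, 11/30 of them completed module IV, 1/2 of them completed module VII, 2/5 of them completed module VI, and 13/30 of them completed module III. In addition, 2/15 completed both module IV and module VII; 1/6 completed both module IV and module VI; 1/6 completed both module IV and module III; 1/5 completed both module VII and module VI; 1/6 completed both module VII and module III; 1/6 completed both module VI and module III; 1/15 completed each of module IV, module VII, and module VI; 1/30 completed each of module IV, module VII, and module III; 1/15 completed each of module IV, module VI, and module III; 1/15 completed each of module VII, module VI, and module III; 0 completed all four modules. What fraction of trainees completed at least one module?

14/15

P(≥1) = 11/30 + 1/2 + 2/5 + 13/30 − 2/15 − 1/6 − 1/6 − 1/5 − 1/6 − 1/6 + 1/15 + 1/30 + 1/15 + 1/15 − 0 = 14/15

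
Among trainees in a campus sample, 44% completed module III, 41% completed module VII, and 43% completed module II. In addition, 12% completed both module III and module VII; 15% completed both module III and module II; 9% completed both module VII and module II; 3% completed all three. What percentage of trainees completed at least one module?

95%

By inclusion-exclusion,
P(at least one) = 44 + 41 + 43 − 12 − 15 − 9 + 3 = 95%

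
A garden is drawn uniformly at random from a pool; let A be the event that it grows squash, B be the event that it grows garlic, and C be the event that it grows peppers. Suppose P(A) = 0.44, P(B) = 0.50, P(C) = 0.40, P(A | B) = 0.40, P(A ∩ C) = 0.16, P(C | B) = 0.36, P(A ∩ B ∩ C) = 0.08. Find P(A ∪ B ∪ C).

P(A ∩ B) = P(B)·P(A|B) = 0.50 × 0.40 = 0.20
P(B ∩ C) = P(B)·P(C|B) = 0.50 × 0.36 = 0.18
By inclusion–exclusion:
P(A ∪ B ∪ C) = 0.44 + 0.50 + 0.40 − 0.20 − 0.16 − 0.18 + 0.08 = 0.88

0.88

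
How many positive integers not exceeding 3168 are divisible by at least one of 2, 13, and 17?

1792

Using inclusion–exclusion:
1584 + 243 + 186 − 121 − 93 − 14 + 7 = 1792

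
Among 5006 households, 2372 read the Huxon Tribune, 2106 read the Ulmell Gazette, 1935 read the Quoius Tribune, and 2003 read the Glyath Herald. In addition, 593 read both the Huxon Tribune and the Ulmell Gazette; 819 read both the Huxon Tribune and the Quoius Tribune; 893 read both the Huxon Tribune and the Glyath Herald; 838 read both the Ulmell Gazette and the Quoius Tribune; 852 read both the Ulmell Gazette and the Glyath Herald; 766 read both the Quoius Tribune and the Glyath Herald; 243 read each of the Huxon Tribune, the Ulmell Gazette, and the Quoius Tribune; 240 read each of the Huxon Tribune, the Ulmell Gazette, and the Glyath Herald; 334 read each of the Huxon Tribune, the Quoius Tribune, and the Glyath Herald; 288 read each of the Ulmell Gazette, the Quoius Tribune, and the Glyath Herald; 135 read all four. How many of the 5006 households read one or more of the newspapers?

|at least one| = 2372 + 2106 + 1935 + 2003 − 593 − 819 − 893 − 838 − 852 − 766 + 243 + 240 + 334 + 288 − 135 = 4625

4625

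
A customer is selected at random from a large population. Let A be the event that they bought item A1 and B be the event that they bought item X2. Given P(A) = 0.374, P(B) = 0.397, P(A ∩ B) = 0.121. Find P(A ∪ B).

0.650

P(A ∪ B) = 0.374 + 0.397 − 0.121 = 0.650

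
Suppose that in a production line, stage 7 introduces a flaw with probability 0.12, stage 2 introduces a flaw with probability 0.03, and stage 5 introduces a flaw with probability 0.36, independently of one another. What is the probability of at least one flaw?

0.453696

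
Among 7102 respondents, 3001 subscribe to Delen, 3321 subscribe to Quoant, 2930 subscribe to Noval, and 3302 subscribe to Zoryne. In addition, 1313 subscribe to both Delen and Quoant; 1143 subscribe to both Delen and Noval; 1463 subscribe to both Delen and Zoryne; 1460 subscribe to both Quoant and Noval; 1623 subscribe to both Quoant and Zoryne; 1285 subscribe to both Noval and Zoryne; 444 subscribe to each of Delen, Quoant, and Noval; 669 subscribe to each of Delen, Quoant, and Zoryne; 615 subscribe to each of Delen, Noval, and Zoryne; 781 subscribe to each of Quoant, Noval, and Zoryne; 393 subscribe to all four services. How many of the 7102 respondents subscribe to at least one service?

6383

|union| = 3001 + 3321 + 2930 + 3302 − 1313 − 1143 − 1463 − 1460 − 1623 − 1285 + 444 + 669 + 615 + 781 − 393 = 6383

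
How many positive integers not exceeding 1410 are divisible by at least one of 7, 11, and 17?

376

Apply inclusion-exclusion:
⌊1410/7⌋ + ⌊1410/11⌋ + ⌊1410/17⌋ − ⌊1410/77⌋ − ⌊1410/119⌋ − ⌊1410/187⌋ + ⌊1410/1309⌋ = 201 + 128 + 82 − 18 − 11 − 7 + 1 = 376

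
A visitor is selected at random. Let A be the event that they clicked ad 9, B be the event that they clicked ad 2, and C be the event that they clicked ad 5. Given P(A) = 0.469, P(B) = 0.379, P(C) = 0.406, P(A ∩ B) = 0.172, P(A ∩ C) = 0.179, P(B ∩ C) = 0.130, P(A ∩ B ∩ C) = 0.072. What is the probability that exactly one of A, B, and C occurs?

0.508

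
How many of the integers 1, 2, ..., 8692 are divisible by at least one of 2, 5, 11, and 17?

5718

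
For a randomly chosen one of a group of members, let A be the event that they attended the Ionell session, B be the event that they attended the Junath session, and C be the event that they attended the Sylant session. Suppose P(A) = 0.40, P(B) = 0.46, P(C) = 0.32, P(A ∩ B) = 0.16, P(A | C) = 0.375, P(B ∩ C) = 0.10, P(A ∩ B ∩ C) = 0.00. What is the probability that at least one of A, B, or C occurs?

P(A ∩ C) = P(C)·P(A|C) = 0.32 × 0.375 = 0.12
Using inclusion–exclusion:
P(A ∪ B ∪ C) = 0.40 + 0.46 + 0.32 − 0.16 − 0.12 − 0.10 + 0.00 = 0.80

0.80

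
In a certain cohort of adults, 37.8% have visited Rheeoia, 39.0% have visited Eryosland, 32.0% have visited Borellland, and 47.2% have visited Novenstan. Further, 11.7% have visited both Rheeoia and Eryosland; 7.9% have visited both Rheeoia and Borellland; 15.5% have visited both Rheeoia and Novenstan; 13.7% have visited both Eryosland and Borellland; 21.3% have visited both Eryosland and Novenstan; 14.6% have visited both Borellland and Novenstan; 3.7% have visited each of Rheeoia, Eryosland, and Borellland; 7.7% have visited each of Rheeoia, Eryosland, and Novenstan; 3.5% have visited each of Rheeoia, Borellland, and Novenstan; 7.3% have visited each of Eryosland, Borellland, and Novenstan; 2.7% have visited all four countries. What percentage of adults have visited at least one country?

90.8%

By inclusion-exclusion,
P(≥1) = 37.8 + 39.0 + 32.0 + 47.2 − 11.7 − 7.9 − 15.5 − 13.7 − 21.3 − 14.6 + 3.7 + 7.7 + 3.5 + 7.3 − 2.7 = 90.8%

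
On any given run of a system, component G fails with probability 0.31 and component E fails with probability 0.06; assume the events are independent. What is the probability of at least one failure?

0.3514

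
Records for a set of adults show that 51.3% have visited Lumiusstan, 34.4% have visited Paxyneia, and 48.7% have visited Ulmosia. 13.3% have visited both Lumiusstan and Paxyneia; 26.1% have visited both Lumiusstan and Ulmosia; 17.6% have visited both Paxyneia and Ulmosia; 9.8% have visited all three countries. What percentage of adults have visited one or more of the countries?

P(at least one) = 51.3 + 34.4 + 48.7 − 13.3 − 26.1 − 17.6 + 9.8 = 87.2%

87.2%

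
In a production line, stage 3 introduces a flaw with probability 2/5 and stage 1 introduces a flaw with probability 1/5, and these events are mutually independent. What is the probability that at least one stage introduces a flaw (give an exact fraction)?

Since the events are independent, P(none) is the product of the individual non-occurrence probabilities.
P(none) = (1 − 2/5) × (1 − 1/5) = 3/5 × 4/5 = 12/25
P(at least one) = 1 − 12/25 = 13/25

13/25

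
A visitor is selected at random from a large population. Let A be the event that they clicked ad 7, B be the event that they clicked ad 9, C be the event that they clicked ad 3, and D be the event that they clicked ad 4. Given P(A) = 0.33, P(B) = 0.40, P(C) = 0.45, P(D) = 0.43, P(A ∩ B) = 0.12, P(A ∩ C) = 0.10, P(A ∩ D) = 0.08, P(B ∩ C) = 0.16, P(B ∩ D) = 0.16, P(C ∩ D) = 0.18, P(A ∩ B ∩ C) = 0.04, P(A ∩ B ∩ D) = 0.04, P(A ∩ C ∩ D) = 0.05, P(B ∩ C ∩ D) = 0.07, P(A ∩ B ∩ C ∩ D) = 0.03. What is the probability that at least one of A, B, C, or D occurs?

Apply inclusion-exclusion:
P(A ∪ B ∪ C ∪ D) = 0.33 + 0.40 + 0.45 + 0.43 − 0.12 − 0.10 − 0.08 − 0.16 − 0.16 − 0.18 + 0.04 + 0.04 + 0.05 + 0.07 − 0.03 = 0.98

0.98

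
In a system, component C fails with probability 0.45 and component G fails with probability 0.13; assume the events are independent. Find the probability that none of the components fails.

0.4785

Independence gives P(none) = ∏(1 − pᵢ).
P(none) = (1 − 0.45) × (1 − 0.13) = 0.55 × 0.87 = 0.4785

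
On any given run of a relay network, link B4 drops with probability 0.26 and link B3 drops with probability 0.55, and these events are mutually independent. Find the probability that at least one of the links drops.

Independence gives P(none) = ∏(1 − pᵢ).
P(none) = (1 − 0.26) × (1 − 0.55) = 0.74 × 0.45 = 0.333
P(at least one) = 1 − 0.333 = 0.667

0.667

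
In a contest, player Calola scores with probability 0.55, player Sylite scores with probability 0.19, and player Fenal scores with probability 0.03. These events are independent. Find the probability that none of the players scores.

0.353565

P(none) = (1 − 0.55) × (1 − 0.19) × (1 − 0.03) = 0.45 × 0.81 × 0.97 = 0.353565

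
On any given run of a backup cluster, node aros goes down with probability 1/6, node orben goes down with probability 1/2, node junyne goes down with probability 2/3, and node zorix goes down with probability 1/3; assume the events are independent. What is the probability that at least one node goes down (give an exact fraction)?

P(none) = (1 − 1/6) × (1 − 1/2) × (1 − 2/3) × (1 − 1/3) = 5/6 × 1/2 × 1/3 × 2/3 = 5/54
P(at least one) = 1 − 5/54 = 49/54

49/54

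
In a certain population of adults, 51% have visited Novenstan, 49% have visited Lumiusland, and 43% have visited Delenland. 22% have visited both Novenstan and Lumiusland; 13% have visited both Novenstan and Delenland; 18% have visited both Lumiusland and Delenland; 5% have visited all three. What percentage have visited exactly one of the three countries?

52%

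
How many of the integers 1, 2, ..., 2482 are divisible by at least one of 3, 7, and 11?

⌊2482/3⌋ + ⌊2482/7⌋ + ⌊2482/11⌋ − ⌊2482/21⌋ − ⌊2482/33⌋ − ⌊2482/77⌋ + ⌊2482/231⌋ = 827 + 354 + 225 − 118 − 75 − 32 + 10 = 1191

1191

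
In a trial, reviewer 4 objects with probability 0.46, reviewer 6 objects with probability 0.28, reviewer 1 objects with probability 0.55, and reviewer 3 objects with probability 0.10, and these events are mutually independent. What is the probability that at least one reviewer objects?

P(none) = (1 − 0.46) × (1 − 0.28) × (1 − 0.55) × (1 − 0.10) = 0.54 × 0.72 × 0.45 × 0.90 = 0.157464
P(at least one) = 1 − 0.157464 = 0.842536

0.842536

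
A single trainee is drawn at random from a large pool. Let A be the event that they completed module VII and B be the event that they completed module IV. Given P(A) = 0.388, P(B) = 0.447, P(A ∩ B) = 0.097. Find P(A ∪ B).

0.738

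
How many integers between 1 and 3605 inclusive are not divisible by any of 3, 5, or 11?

Apply inclusion-exclusion:
floor(3605/3) + floor(3605/5) + floor(3605/11) − floor(3605/15) − floor(3605/33) − floor(3605/55) + floor(3605/165) = 1201 + 721 + 327 − 240 − 109 − 65 + 21 = 1856
3605 − 1856 = 1749

1749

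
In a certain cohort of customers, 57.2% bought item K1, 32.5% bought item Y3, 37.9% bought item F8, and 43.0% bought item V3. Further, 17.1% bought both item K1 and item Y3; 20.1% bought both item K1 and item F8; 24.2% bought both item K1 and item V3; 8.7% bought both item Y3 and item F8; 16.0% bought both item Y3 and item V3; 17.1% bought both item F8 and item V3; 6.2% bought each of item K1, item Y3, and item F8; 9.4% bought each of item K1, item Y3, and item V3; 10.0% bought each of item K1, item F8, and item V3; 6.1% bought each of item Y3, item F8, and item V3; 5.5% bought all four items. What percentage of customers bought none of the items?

By inclusion-exclusion,
P(≥1) = 57.2 + 32.5 + 37.9 + 43.0 − 17.1 − 20.1 − 24.2 − 8.7 − 16.0 − 17.1 + 6.2 + 9.4 + 10.0 + 6.1 − 5.5 = 93.6%
P(none) = 100% − 93.6% = 6.4%

6.4%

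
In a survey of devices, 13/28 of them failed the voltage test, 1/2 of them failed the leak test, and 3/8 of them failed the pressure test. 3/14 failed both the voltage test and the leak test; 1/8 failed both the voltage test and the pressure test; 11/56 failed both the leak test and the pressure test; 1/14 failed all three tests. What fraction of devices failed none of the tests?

1/8

Apply inclusion-exclusion:
P(at least one) = 13/28 + 1/2 + 3/8 − 3/14 − 1/8 − 11/56 + 1/14 = 7/8
P(none) = 1 − 7/8 = 1/8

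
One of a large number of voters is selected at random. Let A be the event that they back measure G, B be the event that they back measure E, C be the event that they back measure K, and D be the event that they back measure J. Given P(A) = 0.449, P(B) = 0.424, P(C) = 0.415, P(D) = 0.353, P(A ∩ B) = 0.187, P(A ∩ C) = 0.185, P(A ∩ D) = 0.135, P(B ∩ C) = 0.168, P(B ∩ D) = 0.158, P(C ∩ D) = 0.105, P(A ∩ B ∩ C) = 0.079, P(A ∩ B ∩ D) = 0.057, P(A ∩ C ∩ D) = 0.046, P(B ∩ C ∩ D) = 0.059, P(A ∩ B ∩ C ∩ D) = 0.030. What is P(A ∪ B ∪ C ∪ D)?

0.914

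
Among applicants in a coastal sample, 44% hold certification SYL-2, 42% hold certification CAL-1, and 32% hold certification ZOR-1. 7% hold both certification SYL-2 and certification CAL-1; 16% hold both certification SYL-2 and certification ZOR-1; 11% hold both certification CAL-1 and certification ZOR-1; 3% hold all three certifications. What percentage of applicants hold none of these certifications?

13%

By inclusion–exclusion:
P(≥1) = 44 + 42 + 32 − 7 − 16 − 11 + 3 = 87%
P(none) = 100% − 87% = 13%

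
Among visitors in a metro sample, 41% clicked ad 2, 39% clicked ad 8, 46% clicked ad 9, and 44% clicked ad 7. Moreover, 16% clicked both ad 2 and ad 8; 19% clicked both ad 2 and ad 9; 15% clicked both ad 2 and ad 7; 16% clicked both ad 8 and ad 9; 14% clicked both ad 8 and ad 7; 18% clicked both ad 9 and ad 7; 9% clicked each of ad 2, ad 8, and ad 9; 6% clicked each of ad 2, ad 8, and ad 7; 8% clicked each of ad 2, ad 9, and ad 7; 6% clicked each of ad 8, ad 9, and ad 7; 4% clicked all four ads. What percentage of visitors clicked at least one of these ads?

P(union) = 41 + 39 + 46 + 44 − 16 − 19 − 15 − 16 − 14 − 18 + 9 + 6 + 8 + 6 − 4 = 97%

97%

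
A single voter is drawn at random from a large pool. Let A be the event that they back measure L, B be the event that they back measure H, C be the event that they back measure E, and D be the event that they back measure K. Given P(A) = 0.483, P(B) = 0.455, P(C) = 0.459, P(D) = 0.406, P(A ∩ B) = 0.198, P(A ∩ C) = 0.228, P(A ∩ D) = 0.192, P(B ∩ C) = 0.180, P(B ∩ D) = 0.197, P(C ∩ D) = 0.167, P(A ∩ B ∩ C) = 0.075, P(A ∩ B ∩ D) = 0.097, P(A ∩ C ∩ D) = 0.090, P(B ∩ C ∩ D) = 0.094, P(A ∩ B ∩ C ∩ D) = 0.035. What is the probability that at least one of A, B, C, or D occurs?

0.962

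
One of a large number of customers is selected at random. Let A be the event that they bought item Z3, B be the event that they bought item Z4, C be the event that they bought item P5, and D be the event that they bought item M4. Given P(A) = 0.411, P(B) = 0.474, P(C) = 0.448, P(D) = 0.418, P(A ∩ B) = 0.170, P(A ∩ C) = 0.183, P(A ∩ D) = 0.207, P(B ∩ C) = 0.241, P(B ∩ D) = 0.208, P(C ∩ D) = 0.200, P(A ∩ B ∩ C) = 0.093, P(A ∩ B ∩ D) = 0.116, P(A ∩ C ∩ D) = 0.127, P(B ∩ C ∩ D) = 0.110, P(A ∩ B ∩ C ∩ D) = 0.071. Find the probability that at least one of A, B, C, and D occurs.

P(A ∪ B ∪ C ∪ D) = 0.411 + 0.474 + 0.448 + 0.418 − 0.170 − 0.183 − 0.207 − 0.241 − 0.208 − 0.200 + 0.093 + 0.116 + 0.127 + 0.110 − 0.071 = 0.917

0.917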